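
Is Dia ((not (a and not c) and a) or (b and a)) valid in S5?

Not valid

Tableau for the negation not Dia ((not (a and not c) and a) or (b and a)):
1. not Dia ((not (a and not c) and a) or (b and a)), 0
2. not ((not (a and not c) and a) or (b and a)), 0
3. not (not (a and not c) and a), 0
4. not (b and a), 0
5. not a, 0
Accessibility: 0R0
The negation has an open branch (countermodel exists).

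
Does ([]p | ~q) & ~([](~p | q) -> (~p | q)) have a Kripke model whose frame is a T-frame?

1. ([]p | ~q) & ~([](~p | q) -> (~p | q)), u
2. []p | ~q, u
3. ~([](~p | q) -> (~p | q)), u
4. [](~p | q), u
5. ~(~p | q), u
6. p, u
7. ~q, u
8. ~p | q, u
9. q, u
Accessibility: uRu
Branch closes: q and ~q both at u.
Every branch closes; the branch above is one of them.

No, unsatisfiable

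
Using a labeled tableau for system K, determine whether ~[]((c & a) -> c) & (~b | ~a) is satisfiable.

1. ~[]((c & a) -> c) & (~b | ~a), w0
2. ~[]((c & a) -> c), w0   [&-rule on 1]
3. ~b | ~a, w0   [&-rule on 1]
4. ~a, w0   [|-rule on 3 (branches; this branch)]
5. ~((c & a) -> c), w1   [~[]-rule on 2: fresh world w1, w0Rw1]
6. c & a, w1   [~->-rule on 5]
7. ~c, w1   [~->-rule on 5]
8. c, w1   [&-rule on 6]
9. a, w1   [&-rule on 6]
Accessibility: w0Rw1
Branch closes: c and ~c both at w1.
(One branch shown.) All branches close.

No, unsatisfiable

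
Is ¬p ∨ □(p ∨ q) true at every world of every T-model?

No, not valid

Tableau for the negation ¬(¬p ∨ □(p ∨ q)):
1. ¬(¬p ∨ □(p ∨ q)), 0
2. p, 0
3. ¬□(p ∨ q), 0
4. ¬(p ∨ q), 1
5. ¬p, 1
6. ¬q, 1
Accessibility: 0R0, 0R1, 1R1
The negation has an open branch (countermodel exists).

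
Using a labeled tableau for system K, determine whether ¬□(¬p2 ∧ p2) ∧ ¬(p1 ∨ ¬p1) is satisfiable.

1. ¬□(¬p2 ∧ p2) ∧ ¬(p1 ∨ ¬p1), u
2. ¬□(¬p2 ∧ p2), u
3. ¬(p1 ∨ ¬p1), u
4. ¬p1, u
5. p1, u
Branch closes: p1 and ¬p1 both at u.
Every branch closes; the branch above is one of them.

No, unsatisfiable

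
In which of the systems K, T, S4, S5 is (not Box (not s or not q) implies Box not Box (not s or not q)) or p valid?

S4-tableau for the negation not ((not Box (not s or not q) implies Box not Box (not s or not q)) or p):
1. not ((not Box (not s or not q) implies Box not Box (not s or not q)) or p), 0
2. not (not Box (not s or not q) implies Box not Box (not s or not q)), 0   [neg-or-rule on 1]
3. not p, 0   [neg-or-rule on 1]
4. not Box (not s or not q), 0   [neg-implies-rule on 2]
5. not Box not Box (not s or not q), 0   [neg-implies-rule on 2]
6. not (not s or not q), 1   [neg-Box-rule on 4: fresh world 1, 0R1]
7. s, 1   [neg-or-rule on 6]
8. q, 1   [neg-or-rule on 6]
9. Box (not s or not q), 2   [neg-Box-rule on 5: fresh world 2, 0R2]
10. not s or not q, 2   [Box-rule on 9 via 2R2]
11. not q, 2   [or-rule on 10 (branches; this branch)]
Accessibility: 0R0, 0R1, 0R2, 1R1, 2R2
Complete open branch: countermodel on an S4-frame, so not valid in S4, nor in K, T (the same frame is also a K-frame and a T-frame).
S5-tableau for the negation not ((not Box (not s or not q) implies Box not Box (not s or not q)) or p):
1. not ((not Box (not s or not q) implies Box not Box (not s or not q)) or p), 0
2. not (not Box (not s or not q) implies Box not Box (not s or not q)), 0   [neg-or-rule on 1]
3. not p, 0   [neg-or-rule on 1]
4. not Box (not s or not q), 0   [neg-implies-rule on 2]
5. not Box not Box (not s or not q), 0   [neg-implies-rule on 2]
6. not (not s or not q), 1   [neg-Box-rule on 4: fresh world 1, 0R1]
7. s, 1   [neg-or-rule on 6]
8. q, 1   [neg-or-rule on 6]
9. Box (not s or not q), 2   [neg-Box-rule on 5: fresh world 2, 0R2]
10. not s or not q, 0   [Box-rule on 9 via 2R0]
11. not s or not q, 1   [Box-rule on 9 via 2R1]
12. not s or not q, 2   [Box-rule on 9 via 2R2]
13. not q, 0   [or-rule on 10 (branches; this branch)]
14. not q, 1   [or-rule on 11 (branches; this branch)]
Accessibility: 0R0, 0R1, 0R2, 1R0, 1R1, 1R2, 2R0, 2R1, 2R2
Branch closes: q and not q both at 1.
Every branch closes (one shown): valid in S5.

S5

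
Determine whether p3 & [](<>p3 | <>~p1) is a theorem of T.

Not valid

Tableau for the negation ~(p3 & [](<>p3 | <>~p1)):
1. ~(p3 & [](<>p3 | <>~p1)), 0
2. ~[](<>p3 | <>~p1), 0
3. ~(<>p3 | <>~p1), 1
4. ~<>p3, 1
5. ~<>~p1, 1
6. ~p3, 1
7. p1, 1
Accessibility: 0R0, 0R1, 1R1
The negation has an open branch (countermodel exists).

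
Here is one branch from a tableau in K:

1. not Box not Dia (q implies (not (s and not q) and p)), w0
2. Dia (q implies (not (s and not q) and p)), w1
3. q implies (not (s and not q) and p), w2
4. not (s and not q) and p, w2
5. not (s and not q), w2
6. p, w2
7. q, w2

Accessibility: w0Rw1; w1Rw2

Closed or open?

No atom appears with both signs at the same world.

Not closed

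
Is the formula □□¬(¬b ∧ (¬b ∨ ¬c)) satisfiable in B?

Satisfiable (open branch found)

1. □□¬(¬b ∧ (¬b ∨ ¬c)), 0
2. □¬(¬b ∧ (¬b ∨ ¬c)), 0
3. ¬(¬b ∧ (¬b ∨ ¬c)), 0
4. ¬(¬b ∨ ¬c), 0
5. b, 0
6. c, 0
Accessibility: 0R0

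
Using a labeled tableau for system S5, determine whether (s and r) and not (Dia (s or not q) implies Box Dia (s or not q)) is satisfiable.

No, unsatisfiable

1. (s and r) and not (Dia (s or not q) implies Box Dia (s or not q)), u
2. s and r, u
3. not (Dia (s or not q) implies Box Dia (s or not q)), u
4. s, u
5. r, u
6. Dia (s or not q), u
7. not Box Dia (s or not q), u
8. s or not q, v
9. not q, v
10. not Dia (s or not q), w
11. not (s or not q), u
12. not s, u
13. q, u
Accessibility: uRu, uRv, uRw, vRu, vRv, vRw, wRu, wRv, wRw
Branch closes: s and not s both at u.
(One branch shown.) All branches close.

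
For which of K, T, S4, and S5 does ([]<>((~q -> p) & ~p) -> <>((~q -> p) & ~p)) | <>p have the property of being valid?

T-tableau for the negation ~(([]<>((~q -> p) & ~p) -> <>((~q -> p) & ~p)) | <>p):
1. ~(([]<>((~q -> p) & ~p) -> <>((~q -> p) & ~p)) | <>p), u
2. ~([]<>((~q -> p) & ~p) -> <>((~q -> p) & ~p)), u   [~|-rule on 1]
3. ~<>p, u   [~|-rule on 1]
4. []<>((~q -> p) & ~p), u   [~->-rule on 2]
5. ~<>((~q -> p) & ~p), u   [~->-rule on 2]
6. ~p, u   [~<>-rule on 3 via uRu]
7. <>((~q -> p) & ~p), u   [[]-rule on 4 via uRu]
8. ~((~q -> p) & ~p), u   [~<>-rule on 5 via uRu]
9. ~(~q -> p), u   [~&-rule on 8 (branches; this branch)]
10. ~q, u   [~->-rule on 9]
11. (~q -> p) & ~p, v   [<>-rule on 7: fresh world v, uRv]
12. ~q -> p, v   [&-rule on 11]
13. ~p, v   [&-rule on 11]
14. <>((~q -> p) & ~p), v   [[]-rule on 4 via uRv]
15. ~((~q -> p) & ~p), v   [~<>-rule on 5 via uRv]
16. q, v   [->-rule on 12 (branches; this branch)]
17. ~(~q -> p), v   [~&-rule on 15 (branches; this branch)]
18. ~q, v   [~->-rule on 17]
Accessibility: uRu, uRv, vRv
Branch closes: q and ~q both at v.
Every branch closes (one shown): valid in T, hence also in S4, S5 (every theorem of T is a theorem of S4 and S5).
K-tableau for the negation ~(([]<>((~q -> p) & ~p) -> <>((~q -> p) & ~p)) | <>p):
1. ~(([]<>((~q -> p) & ~p) -> <>((~q -> p) & ~p)) | <>p), u
2. ~([]<>((~q -> p) & ~p) -> <>((~q -> p) & ~p)), u   [~|-rule on 1]
3. ~<>p, u   [~|-rule on 1]
4. []<>((~q -> p) & ~p), u   [~->-rule on 2]
5. ~<>((~q -> p) & ~p), u   [~->-rule on 2]
Complete open branch: countermodel on a K-frame, so not valid in K.

T, S4, S5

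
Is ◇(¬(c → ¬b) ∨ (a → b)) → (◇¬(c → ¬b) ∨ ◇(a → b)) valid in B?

Tableau for the negation ¬(◇(¬(c → ¬b) ∨ (a → b)) → (◇¬(c → ¬b) ∨ ◇(a → b))):
1. ¬(◇(¬(c → ¬b) ∨ (a → b)) → (◇¬(c → ¬b) ∨ ◇(a → b))), 0
2. ◇(¬(c → ¬b) ∨ (a → b)), 0
3. ¬(◇¬(c → ¬b) ∨ ◇(a → b)), 0
4. ¬◇¬(c → ¬b), 0
5. ¬◇(a → b), 0
6. c → ¬b, 0
7. ¬(a → b), 0
8. a, 0
9. ¬b, 0
10. ¬(c → ¬b) ∨ (a → b), 1
11. c → ¬b, 1
12. ¬(a → b), 1
13. a, 1
14. ¬b, 1
15. a → b, 1
16. b, 1
Accessibility: 0R0, 0R1, 1R0, 1R1
Branch closes: b and ¬b both at 1.
Every branch of the negation's tableau closes; the branch above is one of them.

Valid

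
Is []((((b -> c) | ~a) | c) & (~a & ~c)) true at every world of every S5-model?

Tableau for the negation ~[]((((b -> c) | ~a) | c) & (~a & ~c)):
1. ~[]((((b -> c) | ~a) | c) & (~a & ~c)), w0
2. ~((((b -> c) | ~a) | c) & (~a & ~c)), w1
3. ~(~a & ~c), w1
4. c, w1
Accessibility: w0Rw0, w0Rw1, w1Rw0, w1Rw1
The negation has an open branch (countermodel exists).

No, not valid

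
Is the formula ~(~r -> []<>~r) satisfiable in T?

Satisfiable

1. ~(~r -> []<>~r), u
2. ~r, u
3. ~[]<>~r, u
4. ~<>~r, v
5. r, v
Accessibility: uRu, uRv, vRv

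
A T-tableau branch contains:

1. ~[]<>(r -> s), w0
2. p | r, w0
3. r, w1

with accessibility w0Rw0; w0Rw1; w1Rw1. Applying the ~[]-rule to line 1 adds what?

a fresh world w2 with w0Rw2, and ~<>(r -> s) at w2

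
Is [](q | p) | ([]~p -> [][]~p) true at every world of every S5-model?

Valid

Tableau for the negation ~([](q | p) | ([]~p -> [][]~p)):
1. ~([](q | p) | ([]~p -> [][]~p)), w0
2. ~[](q | p), w0
3. ~([]~p -> [][]~p), w0
4. []~p, w0
5. ~[][]~p, w0
6. ~p, w0
7. ~(q | p), w1
8. ~q, w1
9. ~p, w1
10. ~[]~p, w2
11. ~p, w2
12. p, w3
13. ~p, w3
Accessibility: w0Rw0, w0Rw1, w0Rw2, w0Rw3, w1Rw0, w1Rw1, w1Rw2, w1Rw3, w2Rw0, w2Rw1, w2Rw2, w2Rw3, w3Rw0, w3Rw1, w3Rw2, w3Rw3
Branch closes: p and ~p both at w3.
All branches of the negation close; one closing branch shown above.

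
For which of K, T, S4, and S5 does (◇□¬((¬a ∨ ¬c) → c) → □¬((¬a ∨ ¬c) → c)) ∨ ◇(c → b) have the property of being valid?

T, S4, S5

K-tableau for the negation ¬((◇□¬((¬a ∨ ¬c) → c) → □¬((¬a ∨ ¬c) → c)) ∨ ◇(c → b)):
1. ¬((◇□¬((¬a ∨ ¬c) → c) → □¬((¬a ∨ ¬c) → c)) ∨ ◇(c → b)), u
2. ¬(◇□¬((¬a ∨ ¬c) → c) → □¬((¬a ∨ ¬c) → c)), u
3. ¬◇(c → b), u
4. ◇□¬((¬a ∨ ¬c) → c), u
5. ¬□¬((¬a ∨ ¬c) → c), u
6. □¬((¬a ∨ ¬c) → c), v
7. ¬(c → b), v
8. c, v
9. ¬b, v
10. (¬a ∨ ¬c) → c, w
11. ¬(c → b), w
12. c, w
13. ¬b, w
Accessibility: uRv, uRw
Complete open branch: countermodel on a K-frame, so not valid in K.
T-tableau for the negation ¬((◇□¬((¬a ∨ ¬c) → c) → □¬((¬a ∨ ¬c) → c)) ∨ ◇(c → b)):
1. ¬((◇□¬((¬a ∨ ¬c) → c) → □¬((¬a ∨ ¬c) → c)) ∨ ◇(c → b)), u
2. ¬(◇□¬((¬a ∨ ¬c) → c) → □¬((¬a ∨ ¬c) → c)), u
3. ¬◇(c → b), u
4. ◇□¬((¬a ∨ ¬c) → c), u
5. ¬□¬((¬a ∨ ¬c) → c), u
6. ¬(c → b), u
7. c, u
8. ¬b, u
9. □¬((¬a ∨ ¬c) → c), v
10. ¬(c → b), v
11. c, v
12. ¬b, v
13. ¬((¬a ∨ ¬c) → c), v
14. ¬a ∨ ¬c, v
15. ¬c, v
Accessibility: uRu, uRv, vRv
Branch closes: c and ¬c both at v.
Every branch closes (one shown): valid in T, hence also in S4, S5 (every theorem of T is a theorem of S4 and S5).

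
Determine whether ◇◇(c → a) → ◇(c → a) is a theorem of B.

Invalid (countermodel exists)

Tableau for the negation ¬(◇◇(c → a) → ◇(c → a)):
1. ¬(◇◇(c → a) → ◇(c → a)), w0
2. ◇◇(c → a), w0
3. ¬◇(c → a), w0
4. ¬(c → a), w0
5. c, w0
6. ¬a, w0
7. ◇(c → a), w1
8. ¬(c → a), w1
9. c, w1
10. ¬a, w1
11. c → a, w2
12. a, w2
Accessibility: w0Rw0, w0Rw1, w1Rw0, w1Rw1, w1Rw2, w2Rw1, w2Rw2
The negation has an open branch (countermodel exists).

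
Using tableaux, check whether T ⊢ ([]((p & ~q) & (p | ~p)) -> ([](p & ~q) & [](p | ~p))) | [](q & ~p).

Yes, valid

Tableau for the negation ~(([]((p & ~q) & (p | ~p)) -> ([](p & ~q) & [](p | ~p))) | [](q & ~p)):
1. ~(([]((p & ~q) & (p | ~p)) -> ([](p & ~q) & [](p | ~p))) | [](q & ~p)), 0
2. ~([]((p & ~q) & (p | ~p)) -> ([](p & ~q) & [](p | ~p))), 0
3. ~[](q & ~p), 0
4. []((p & ~q) & (p | ~p)), 0
5. ~([](p & ~q) & [](p | ~p)), 0
6. (p & ~q) & (p | ~p), 0
7. p & ~q, 0
8. p | ~p, 0
9. p, 0
10. ~q, 0
11. ~[](p & ~q), 0
12. ~(q & ~p), 1
13. (p & ~q) & (p | ~p), 1
14. p & ~q, 1
15. p | ~p, 1
16. p, 1
17. ~q, 1
18. ~(p & ~q), 2
19. (p & ~q) & (p | ~p), 2
20. p & ~q, 2
21. p | ~p, 2
22. p, 2
23. ~q, 2
24. q, 2
Accessibility: 0R0, 0R1, 0R2, 1R1, 2R2
Branch closes: q and ~q both at 2.
Every branch of the negation's tableau closes; the branch above is one of them.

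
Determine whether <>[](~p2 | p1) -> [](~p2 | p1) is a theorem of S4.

Tableau for the negation ~(<>[](~p2 | p1) -> [](~p2 | p1)):
1. ~(<>[](~p2 | p1) -> [](~p2 | p1)), w0
2. <>[](~p2 | p1), w0
3. ~[](~p2 | p1), w0
4. [](~p2 | p1), w1
5. ~p2 | p1, w1
6. p1, w1
7. ~(~p2 | p1), w2
8. p2, w2
9. ~p1, w2
Accessibility: w0Rw0, w0Rw1, w0Rw2, w1Rw1, w2Rw2
The negation has an open branch (countermodel exists).

Not valid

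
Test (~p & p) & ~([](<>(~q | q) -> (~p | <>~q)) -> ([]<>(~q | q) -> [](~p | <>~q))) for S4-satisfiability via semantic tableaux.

Unsatisfiable

1. (~p & p) & ~([](<>(~q | q) -> (~p | <>~q)) -> ([]<>(~q | q) -> [](~p | <>~q))), 0
2. ~p & p, 0   [&-rule on 1]
3. ~([](<>(~q | q) -> (~p | <>~q)) -> ([]<>(~q | q) -> [](~p | <>~q))), 0   [&-rule on 1]
4. ~p, 0   [&-rule on 2]
5. p, 0   [&-rule on 2]
Accessibility: 0R0
Branch closes: p and ~p both at 0.
(One branch shown.) All branches close.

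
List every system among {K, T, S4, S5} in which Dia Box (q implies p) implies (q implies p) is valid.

S4-tableau for the negation not (Dia Box (q implies p) implies (q implies p)):
1. not (Dia Box (q implies p) implies (q implies p)), 0
2. Dia Box (q implies p), 0
3. not (q implies p), 0
4. q, 0
5. not p, 0
6. Box (q implies p), 1
7. q implies p, 1
8. p, 1
Accessibility: 0R0, 0R1, 1R1
Complete open branch: countermodel on an S4-frame, so not valid in S4, nor in K, T (the same frame is also a K-frame and a T-frame).
S5-tableau for the negation not (Dia Box (q implies p) implies (q implies p)):
1. not (Dia Box (q implies p) implies (q implies p)), 0
2. Dia Box (q implies p), 0
3. not (q implies p), 0
4. q, 0
5. not p, 0
6. Box (q implies p), 1
7. q implies p, 0
8. q implies p, 1
9. p, 0
Accessibility: 0R0, 0R1, 1R0, 1R1
Branch closes: p and not p both at 0.
Every branch closes (one shown): valid in S5.

S5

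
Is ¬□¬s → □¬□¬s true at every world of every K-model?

Not valid

Tableau for the negation ¬(¬□¬s → □¬□¬s):
1. ¬(¬□¬s → □¬□¬s), 0
2. ¬□¬s, 0
3. ¬□¬□¬s, 0
4. s, 1
5. □¬s, 2
Accessibility: 0R1, 0R2
The negation has an open branch (countermodel exists).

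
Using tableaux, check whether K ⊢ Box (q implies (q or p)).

Valid

Tableau for the negation not Box (q implies (q or p)):
1. not Box (q implies (q or p)), u
2. not (q implies (q or p)), v
3. q, v
4. not (q or p), v
5. not q, v
6. not p, v
Accessibility: uRv
Branch closes: q and not q both at v.
All branches of the negation close; one closing branch shown above.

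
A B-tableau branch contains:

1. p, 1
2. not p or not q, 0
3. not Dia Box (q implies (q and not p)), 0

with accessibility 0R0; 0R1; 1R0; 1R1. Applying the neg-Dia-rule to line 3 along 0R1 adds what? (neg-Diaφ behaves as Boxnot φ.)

not Box (q implies (q and not p)), 1

neg-Diaφ behaves as Boxnot φ: propagate the negated body to each accessible world.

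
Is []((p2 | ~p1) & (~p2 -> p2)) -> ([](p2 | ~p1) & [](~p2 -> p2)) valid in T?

Valid

Tableau for the negation ~([]((p2 | ~p1) & (~p2 -> p2)) -> ([](p2 | ~p1) & [](~p2 -> p2))):
1. ~([]((p2 | ~p1) & (~p2 -> p2)) -> ([](p2 | ~p1) & [](~p2 -> p2))), 0
2. []((p2 | ~p1) & (~p2 -> p2)), 0   [~->-rule on 1]
3. ~([](p2 | ~p1) & [](~p2 -> p2)), 0   [~->-rule on 1]
4. (p2 | ~p1) & (~p2 -> p2), 0   [[]-rule on 2 via 0R0]
5. p2 | ~p1, 0   [&-rule on 4]
6. ~p2 -> p2, 0   [&-rule on 4]
7. ~[](~p2 -> p2), 0   [~&-rule on 3 (branches; this branch)]
8. ~p1, 0   [|-rule on 5 (branches; this branch)]
9. p2, 0   [->-rule on 6 (branches; this branch)]
10. ~(~p2 -> p2), 1   [~[]-rule on 7: fresh world 1, 0R1]
11. ~p2, 1   [~->-rule on 10]
12. (p2 | ~p1) & (~p2 -> p2), 1   [[]-rule on 2 via 0R1]
13. p2 | ~p1, 1   [&-rule on 12]
14. ~p2 -> p2, 1   [&-rule on 12]
15. ~p1, 1   [|-rule on 13 (branches; this branch)]
16. p2, 1   [->-rule on 14 (branches; this branch)]
Accessibility: 0R0, 0R1, 1R1
Branch closes: p2 and ~p2 both at 1.
All branches of the negation close; one closing branch shown above.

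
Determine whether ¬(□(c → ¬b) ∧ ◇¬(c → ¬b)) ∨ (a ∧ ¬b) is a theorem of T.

Tableau for the negation ¬(¬(□(c → ¬b) ∧ ◇¬(c → ¬b)) ∨ (a ∧ ¬b)):
1. ¬(¬(□(c → ¬b) ∧ ◇¬(c → ¬b)) ∨ (a ∧ ¬b)), 0
2. □(c → ¬b) ∧ ◇¬(c → ¬b), 0
3. ¬(a ∧ ¬b), 0
4. □(c → ¬b), 0
5. ◇¬(c → ¬b), 0
6. c → ¬b, 0
7. b, 0
8. ¬c, 0
9. ¬(c → ¬b), 1
10. c, 1
11. b, 1
12. c → ¬b, 1
13. ¬b, 1
Accessibility: 0R0, 0R1, 1R1
Branch closes: b and ¬b both at 1.
All branches of the negation close; one closing branch shown above.

Valid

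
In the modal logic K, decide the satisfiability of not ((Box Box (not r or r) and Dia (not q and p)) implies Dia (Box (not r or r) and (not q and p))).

No, unsatisfiable

1. not ((Box Box (not r or r) and Dia (not q and p)) implies Dia (Box (not r or r) and (not q and p))), u
2. Box Box (not r or r) and Dia (not q and p), u   [neg-implies-rule on 1]
3. not Dia (Box (not r or r) and (not q and p)), u   [neg-implies-rule on 1]
4. Box Box (not r or r), u   [and-rule on 2]
5. Dia (not q and p), u   [and-rule on 2]
6. not q and p, v   [Dia-rule on 5: fresh world v, uRv]
7. not q, v   [and-rule on 6]
8. p, v   [and-rule on 6]
9. not (Box (not r or r) and (not q and p)), v   [neg-Dia-rule on 3 via uRv]
10. Box (not r or r), v   [Box-rule on 4 via uRv]
11. not Box (not r or r), v   [neg-and-rule on 9 (branches; this branch)]
12. not (not r or r), w   [neg-Box-rule on 11: fresh world w, vRw]
13. r, w   [neg-or-rule on 12]
14. not r, w   [neg-or-rule on 12]
Accessibility: uRv, vRw
Branch closes: r and not r both at w.
Every branch closes; the branch above is one of them.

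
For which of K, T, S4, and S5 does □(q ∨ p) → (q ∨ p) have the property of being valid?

T, S4, S5

K-tableau for the negation ¬(□(q ∨ p) → (q ∨ p)):
1. ¬(□(q ∨ p) → (q ∨ p)), 0
2. □(q ∨ p), 0   [¬→-rule on 1]
3. ¬(q ∨ p), 0   [¬→-rule on 1]
4. ¬q, 0   [¬∨-rule on 3]
5. ¬p, 0   [¬∨-rule on 3]
Complete open branch: countermodel on a K-frame, so not valid in K.
T-tableau for the negation ¬(□(q ∨ p) → (q ∨ p)):
1. ¬(□(q ∨ p) → (q ∨ p)), 0
2. □(q ∨ p), 0   [¬→-rule on 1]
3. ¬(q ∨ p), 0   [¬→-rule on 1]
4. ¬q, 0   [¬∨-rule on 3]
5. ¬p, 0   [¬∨-rule on 3]
6. q ∨ p, 0   [□-rule on 2 via 0R0]
7. p, 0   [∨-rule on 6 (branches; this branch)]
Accessibility: 0R0
Branch closes: p and ¬p both at 0.
Every branch closes (one shown): valid in T, hence also in S4, S5 (every theorem of T is a theorem of S4 and S5).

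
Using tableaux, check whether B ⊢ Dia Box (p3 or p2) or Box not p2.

Tableau for the negation not (Dia Box (p3 or p2) or Box not p2):
1. not (Dia Box (p3 or p2) or Box not p2), w0
2. not Dia Box (p3 or p2), w0
3. not Box not p2, w0
4. not Box (p3 or p2), w0
5. p2, w1
6. not Box (p3 or p2), w1
7. not (p3 or p2), w2
8. not p3, w2
9. not p2, w2
10. not Box (p3 or p2), w2
11. not (p3 or p2), w3
12. not p3, w3
13. not p2, w3
14. not (p3 or p2), w4
15. not p3, w4
16. not p2, w4
Accessibility: w0Rw0, w0Rw1, w0Rw2, w1Rw0, w1Rw1, w1Rw3, w2Rw0, w2Rw2, w2Rw4, w3Rw1, w3Rw3, w4Rw2, w4Rw4
The negation has an open branch (countermodel exists).

No, not valid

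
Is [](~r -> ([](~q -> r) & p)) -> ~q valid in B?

Tableau for the negation ~([](~r -> ([](~q -> r) & p)) -> ~q):
1. ~([](~r -> ([](~q -> r) & p)) -> ~q), 0
2. [](~r -> ([](~q -> r) & p)), 0   [~->-rule on 1]
3. q, 0   [~->-rule on 1]
4. ~r -> ([](~q -> r) & p), 0   [[]-rule on 2 via 0R0]
5. [](~q -> r) & p, 0   [->-rule on 4 (branches; this branch)]
6. [](~q -> r), 0   [&-rule on 5]
7. p, 0   [&-rule on 5]
8. ~q -> r, 0   [[]-rule on 6 via 0R0]
9. r, 0   [->-rule on 8 (branches; this branch)]
Accessibility: 0R0
The negation has an open branch (countermodel exists).

Not valid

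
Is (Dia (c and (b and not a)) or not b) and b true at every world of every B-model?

No, not valid

Tableau for the negation not ((Dia (c and (b and not a)) or not b) and b):
1. not ((Dia (c and (b and not a)) or not b) and b), 0
2. not b, 0
Accessibility: 0R0
The negation has an open branch (countermodel exists).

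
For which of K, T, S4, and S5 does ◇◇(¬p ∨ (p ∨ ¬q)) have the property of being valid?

T, S4, S5

K-tableau for the negation ¬◇◇(¬p ∨ (p ∨ ¬q)):
1. ¬◇◇(¬p ∨ (p ∨ ¬q)), w0
Complete open branch: countermodel on a K-frame, so not valid in K.
T-tableau for the negation ¬◇◇(¬p ∨ (p ∨ ¬q)):
1. ¬◇◇(¬p ∨ (p ∨ ¬q)), w0
2. ¬◇(¬p ∨ (p ∨ ¬q)), w0
3. ¬(¬p ∨ (p ∨ ¬q)), w0
4. p, w0
5. ¬(p ∨ ¬q), w0
6. ¬p, w0
7. q, w0
Accessibility: w0Rw0
Branch closes: p and ¬p both at w0.
Every branch closes (one shown): valid in T, hence also in S4, S5 (every theorem of T is a theorem of S4 and S5).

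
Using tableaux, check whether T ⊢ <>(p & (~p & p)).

Tableau for the negation ~<>(p & (~p & p)):
1. ~<>(p & (~p & p)), w0
2. ~(p & (~p & p)), w0
3. ~(~p & p), w0
4. ~p, w0
Accessibility: w0Rw0
The negation has an open branch (countermodel exists).

No, not valid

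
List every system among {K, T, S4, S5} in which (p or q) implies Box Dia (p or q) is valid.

S5

S5-tableau for the negation not ((p or q) implies Box Dia (p or q)):
1. not ((p or q) implies Box Dia (p or q)), 0
2. p or q, 0
3. not Box Dia (p or q), 0
4. q, 0
5. not Dia (p or q), 1
6. not (p or q), 0
7. not p, 0
8. not q, 0
Accessibility: 0R0, 0R1, 1R0, 1R1
Branch closes: q and not q both at 0.
Every branch closes (one shown): valid in S5.
S4-tableau for the negation not ((p or q) implies Box Dia (p or q)):
1. not ((p or q) implies Box Dia (p or q)), 0
2. p or q, 0
3. not Box Dia (p or q), 0
4. q, 0
5. not Dia (p or q), 1
6. not (p or q), 1
7. not p, 1
8. not q, 1
Accessibility: 0R0, 0R1, 1R1
Complete open branch: countermodel on an S4-frame, so not valid in S4, nor in K, T (the same frame is also a K-frame and a T-frame).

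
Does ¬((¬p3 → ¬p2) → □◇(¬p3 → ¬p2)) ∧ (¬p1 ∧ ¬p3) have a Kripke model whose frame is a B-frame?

No, unsatisfiable

1. ¬((¬p3 → ¬p2) → □◇(¬p3 → ¬p2)) ∧ (¬p1 ∧ ¬p3), w0
2. ¬((¬p3 → ¬p2) → □◇(¬p3 → ¬p2)), w0   [∧-rule on 1]
3. ¬p1 ∧ ¬p3, w0   [∧-rule on 1]
4. ¬p3 → ¬p2, w0   [¬→-rule on 2]
5. ¬□◇(¬p3 → ¬p2), w0   [¬→-rule on 2]
6. ¬p1, w0   [∧-rule on 3]
7. ¬p3, w0   [∧-rule on 3]
8. ¬p2, w0   [→-rule on 4 (branches; this branch)]
9. ¬◇(¬p3 → ¬p2), w1   [¬□-rule on 5: fresh world w1, w0Rw1]
10. ¬(¬p3 → ¬p2), w0   [¬◇-rule on 9 via w1Rw0]
11. p2, w0   [¬→-rule on 10]
Accessibility: w0Rw0, w0Rw1, w1Rw0, w1Rw1
Branch closes: p2 and ¬p2 both at w0.
(One branch shown.) All branches close.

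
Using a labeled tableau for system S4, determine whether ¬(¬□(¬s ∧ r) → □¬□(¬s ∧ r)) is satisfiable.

Yes, satisfiable

1. ¬(¬□(¬s ∧ r) → □¬□(¬s ∧ r)), u
2. ¬□(¬s ∧ r), u   [¬→-rule on 1]
3. ¬□¬□(¬s ∧ r), u   [¬→-rule on 1]
4. ¬(¬s ∧ r), v   [¬□-rule on 2: fresh world v, uRv]
5. ¬r, v   [¬∧-rule on 4 (branches; this branch)]
6. □(¬s ∧ r), w   [¬□-rule on 3: fresh world w, uRw]
7. ¬s ∧ r, w   [□-rule on 6 via wRw]
8. ¬s, w   [∧-rule on 7]
9. r, w   [∧-rule on 7]
Accessibility: uRu, uRv, uRw, vRv, wRw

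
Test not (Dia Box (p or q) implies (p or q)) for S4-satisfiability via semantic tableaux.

1. not (Dia Box (p or q) implies (p or q)), 0
2. Dia Box (p or q), 0
3. not (p or q), 0
4. not p, 0
5. not q, 0
6. Box (p or q), 1
7. p or q, 1
8. q, 1
Accessibility: 0R0, 0R1, 1R1

Yes, satisfiable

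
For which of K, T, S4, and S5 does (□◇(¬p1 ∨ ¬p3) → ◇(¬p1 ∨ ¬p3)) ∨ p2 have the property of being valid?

T-tableau for the negation ¬((□◇(¬p1 ∨ ¬p3) → ◇(¬p1 ∨ ¬p3)) ∨ p2):
1. ¬((□◇(¬p1 ∨ ¬p3) → ◇(¬p1 ∨ ¬p3)) ∨ p2), 0
2. ¬(□◇(¬p1 ∨ ¬p3) → ◇(¬p1 ∨ ¬p3)), 0
3. ¬p2, 0
4. □◇(¬p1 ∨ ¬p3), 0
5. ¬◇(¬p1 ∨ ¬p3), 0
6. ◇(¬p1 ∨ ¬p3), 0
7. ¬(¬p1 ∨ ¬p3), 0
8. p1, 0
9. p3, 0
10. ¬p1 ∨ ¬p3, 1
11. ◇(¬p1 ∨ ¬p3), 1
12. ¬(¬p1 ∨ ¬p3), 1
13. p1, 1
14. p3, 1
15. ¬p3, 1
Accessibility: 0R0, 0R1, 1R1
Branch closes: p3 and ¬p3 both at 1.
Every branch closes (one shown): valid in T, hence also in S4, S5 (every theorem of T is a theorem of S4 and S5).
K-tableau for the negation ¬((□◇(¬p1 ∨ ¬p3) → ◇(¬p1 ∨ ¬p3)) ∨ p2):
1. ¬((□◇(¬p1 ∨ ¬p3) → ◇(¬p1 ∨ ¬p3)) ∨ p2), 0
2. ¬(□◇(¬p1 ∨ ¬p3) → ◇(¬p1 ∨ ¬p3)), 0
3. ¬p2, 0
4. □◇(¬p1 ∨ ¬p3), 0
5. ¬◇(¬p1 ∨ ¬p3), 0
Complete open branch: countermodel on a K-frame, so not valid in K.

T, S4, S5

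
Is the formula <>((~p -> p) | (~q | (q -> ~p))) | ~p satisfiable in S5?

1. <>((~p -> p) | (~q | (q -> ~p))) | ~p, 0
2. ~p, 0
Accessibility: 0R0

Satisfiable (open branch found)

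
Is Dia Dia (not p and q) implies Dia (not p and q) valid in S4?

Tableau for the negation not (Dia Dia (not p and q) implies Dia (not p and q)):
1. not (Dia Dia (not p and q) implies Dia (not p and q)), 0
2. Dia Dia (not p and q), 0
3. not Dia (not p and q), 0
4. not (not p and q), 0
5. not q, 0
6. Dia (not p and q), 1
7. not (not p and q), 1
8. not q, 1
9. not p and q, 2
10. not p, 2
11. q, 2
12. not (not p and q), 2
13. not q, 2
Accessibility: 0R0, 0R1, 0R2, 1R1, 1R2, 2R2
Branch closes: q and not q both at 2.
Every branch of the negation's tableau closes; the branch above is one of them.

Valid in S4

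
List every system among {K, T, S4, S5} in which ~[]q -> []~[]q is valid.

S5

S4-tableau for the negation ~(~[]q -> []~[]q):
1. ~(~[]q -> []~[]q), u
2. ~[]q, u   [~->-rule on 1]
3. ~[]~[]q, u   [~->-rule on 1]
4. ~q, v   [~[]-rule on 2: fresh world v, uRv]
5. []q, w   [~[]-rule on 3: fresh world w, uRw]
6. q, w   [[]-rule on 5 via wRw]
Accessibility: uRu, uRv, uRw, vRv, wRw
Complete open branch: countermodel on an S4-frame, so not valid in S4, nor in K, T (the same frame is also a K-frame and a T-frame).
S5-tableau for the negation ~(~[]q -> []~[]q):
1. ~(~[]q -> []~[]q), u
2. ~[]q, u   [~->-rule on 1]
3. ~[]~[]q, u   [~->-rule on 1]
4. ~q, v   [~[]-rule on 2: fresh world v, uRv]
5. []q, w   [~[]-rule on 3: fresh world w, uRw]
6. q, u   [[]-rule on 5 via wRu]
7. q, v   [[]-rule on 5 via wRv]
Accessibility: uRu, uRv, uRw, vRu, vRv, vRw, wRu, wRv, wRw
Branch closes: q and ~q both at v.
Every branch closes (one shown): valid in S5.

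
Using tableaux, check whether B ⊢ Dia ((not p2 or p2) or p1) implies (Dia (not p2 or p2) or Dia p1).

Tableau for the negation not (Dia ((not p2 or p2) or p1) implies (Dia (not p2 or p2) or Dia p1)):
1. not (Dia ((not p2 or p2) or p1) implies (Dia (not p2 or p2) or Dia p1)), w0
2. Dia ((not p2 or p2) or p1), w0
3. not (Dia (not p2 or p2) or Dia p1), w0
4. not Dia (not p2 or p2), w0
5. not Dia p1, w0
6. not (not p2 or p2), w0
7. p2, w0
8. not p2, w0
Accessibility: w0Rw0
Branch closes: p2 and not p2 both at w0.
All branches of the negation close; one closing branch shown above.

Valid in B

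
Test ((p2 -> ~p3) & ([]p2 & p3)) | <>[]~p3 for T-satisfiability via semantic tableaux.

Satisfiable (open branch found)

1. ((p2 -> ~p3) & ([]p2 & p3)) | <>[]~p3, w0
2. <>[]~p3, w0
3. []~p3, w1
4. ~p3, w1
Accessibility: w0Rw0, w0Rw1, w1Rw1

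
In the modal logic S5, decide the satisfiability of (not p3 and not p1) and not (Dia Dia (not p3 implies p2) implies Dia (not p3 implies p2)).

1. (not p3 and not p1) and not (Dia Dia (not p3 implies p2) implies Dia (not p3 implies p2)), u
2. not p3 and not p1, u
3. not (Dia Dia (not p3 implies p2) implies Dia (not p3 implies p2)), u
4. not p3, u
5. not p1, u
6. Dia Dia (not p3 implies p2), u
7. not Dia (not p3 implies p2), u
8. not (not p3 implies p2), u
9. not p2, u
10. Dia (not p3 implies p2), v
11. not (not p3 implies p2), v
12. not p3, v
13. not p2, v
14. not p3 implies p2, w
15. not (not p3 implies p2), w
16. not p3, w
17. not p2, w
18. p2, w
Accessibility: uRu, uRv, uRw, vRu, vRv, vRw, wRu, wRv, wRw
Branch closes: p2 and not p2 both at w.
(One branch shown.) All branches close.

Unsatisfiable (every branch closes)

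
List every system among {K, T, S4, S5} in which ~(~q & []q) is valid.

T, S4, S5

K-tableau for the negation ~q & []q:
1. ~q & []q, u
2. ~q, u
3. []q, u
Complete open branch: countermodel on a K-frame, so not valid in K.
T-tableau for the negation ~q & []q:
1. ~q & []q, u
2. ~q, u
3. []q, u
4. q, u
Accessibility: uRu
Branch closes: q and ~q both at u.
Every branch closes (one shown): valid in T, hence also in S4, S5 (every theorem of T is a theorem of S4 and S5).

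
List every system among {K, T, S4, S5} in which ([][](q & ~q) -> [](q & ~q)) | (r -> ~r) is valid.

T, S4, S5

T-tableau for the negation ~(([][](q & ~q) -> [](q & ~q)) | (r -> ~r)):
1. ~(([][](q & ~q) -> [](q & ~q)) | (r -> ~r)), 0
2. ~([][](q & ~q) -> [](q & ~q)), 0
3. ~(r -> ~r), 0
4. [][](q & ~q), 0
5. ~[](q & ~q), 0
6. r, 0
7. [](q & ~q), 0
8. q & ~q, 0
9. q, 0
10. ~q, 0
Accessibility: 0R0
Branch closes: q and ~q both at 0.
Every branch closes (one shown): valid in T, hence also in S4, S5 (every theorem of T is a theorem of S4 and S5).
K-tableau for the negation ~(([][](q & ~q) -> [](q & ~q)) | (r -> ~r)):
1. ~(([][](q & ~q) -> [](q & ~q)) | (r -> ~r)), 0
2. ~([][](q & ~q) -> [](q & ~q)), 0
3. ~(r -> ~r), 0
4. [][](q & ~q), 0
5. ~[](q & ~q), 0
6. r, 0
7. ~(q & ~q), 1
8. [](q & ~q), 1
9. q, 1
Accessibility: 0R1
Complete open branch: countermodel on a K-frame, so not valid in K.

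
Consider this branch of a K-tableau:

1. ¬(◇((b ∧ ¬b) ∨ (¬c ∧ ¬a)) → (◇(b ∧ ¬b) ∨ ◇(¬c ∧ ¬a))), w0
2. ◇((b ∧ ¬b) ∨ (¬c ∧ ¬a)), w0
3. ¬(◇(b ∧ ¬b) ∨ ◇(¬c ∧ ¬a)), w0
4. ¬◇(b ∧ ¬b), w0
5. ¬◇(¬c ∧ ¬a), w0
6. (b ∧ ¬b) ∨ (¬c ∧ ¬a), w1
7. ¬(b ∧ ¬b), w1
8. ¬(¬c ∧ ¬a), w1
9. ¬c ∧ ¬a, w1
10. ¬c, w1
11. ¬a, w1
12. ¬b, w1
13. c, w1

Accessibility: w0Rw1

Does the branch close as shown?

Both c and ¬c appear at w1.

Yes, closed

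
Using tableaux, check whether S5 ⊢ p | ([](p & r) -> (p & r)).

Tableau for the negation ~(p | ([](p & r) -> (p & r))):
1. ~(p | ([](p & r) -> (p & r))), w0
2. ~p, w0   [~|-rule on 1]
3. ~([](p & r) -> (p & r)), w0   [~|-rule on 1]
4. [](p & r), w0   [~->-rule on 3]
5. ~(p & r), w0   [~->-rule on 3]
6. p & r, w0   [[]-rule on 4 via w0Rw0]
7. p, w0   [&-rule on 6]
8. r, w0   [&-rule on 6]
Accessibility: w0Rw0
Branch closes: p and ~p both at w0.
Every branch of the negation's tableau closes; the branch above is one of them.

Yes, valid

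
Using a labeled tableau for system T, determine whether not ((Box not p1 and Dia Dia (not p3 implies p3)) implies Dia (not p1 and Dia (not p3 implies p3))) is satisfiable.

Unsatisfiable (every branch closes)

1. not ((Box not p1 and Dia Dia (not p3 implies p3)) implies Dia (not p1 and Dia (not p3 implies p3))), 0
2. Box not p1 and Dia Dia (not p3 implies p3), 0   [neg-implies-rule on 1]
3. not Dia (not p1 and Dia (not p3 implies p3)), 0   [neg-implies-rule on 1]
4. Box not p1, 0   [and-rule on 2]
5. Dia Dia (not p3 implies p3), 0   [and-rule on 2]
6. not (not p1 and Dia (not p3 implies p3)), 0   [neg-Dia-rule on 3 via 0R0]
7. not p1, 0   [Box-rule on 4 via 0R0]
8. not Dia (not p3 implies p3), 0   [neg-and-rule on 6 (branches; this branch)]
9. not (not p3 implies p3), 0   [neg-Dia-rule on 8 via 0R0]
10. not p3, 0   [neg-implies-rule on 9]
11. Dia (not p3 implies p3), 1   [Dia-rule on 5: fresh world 1, 0R1]
12. not (not p1 and Dia (not p3 implies p3)), 1   [neg-Dia-rule on 3 via 0R1]
13. not p1, 1   [Box-rule on 4 via 0R1]
14. not (not p3 implies p3), 1   [neg-Dia-rule on 8 via 0R1]
15. not p3, 1   [neg-implies-rule on 14]
16. not Dia (not p3 implies p3), 1   [neg-and-rule on 12 (branches; this branch)]
17. not p3 implies p3, 2   [Dia-rule on 11: fresh world 2, 1R2]
18. not (not p3 implies p3), 2   [neg-Dia-rule on 16 via 1R2]
19. not p3, 2   [neg-implies-rule on 18]
20. p3, 2   [implies-rule on 17 (branches; this branch)]
Accessibility: 0R0, 0R1, 1R1, 1R2, 2R2
Branch closes: p3 and not p3 both at 2.
Every branch closes; the branch above is one of them.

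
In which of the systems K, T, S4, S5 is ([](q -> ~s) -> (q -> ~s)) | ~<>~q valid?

T-tableau for the negation ~(([](q -> ~s) -> (q -> ~s)) | ~<>~q):
1. ~(([](q -> ~s) -> (q -> ~s)) | ~<>~q), 0
2. ~([](q -> ~s) -> (q -> ~s)), 0
3. <>~q, 0
4. [](q -> ~s), 0
5. ~(q -> ~s), 0
6. q, 0
7. s, 0
8. q -> ~s, 0
9. ~s, 0
Accessibility: 0R0
Branch closes: s and ~s both at 0.
Every branch closes (one shown): valid in T, hence also in S4, S5 (every theorem of T is a theorem of S4 and S5).
K-tableau for the negation ~(([](q -> ~s) -> (q -> ~s)) | ~<>~q):
1. ~(([](q -> ~s) -> (q -> ~s)) | ~<>~q), 0
2. ~([](q -> ~s) -> (q -> ~s)), 0
3. <>~q, 0
4. [](q -> ~s), 0
5. ~(q -> ~s), 0
6. q, 0
7. s, 0
8. ~q, 1
9. q -> ~s, 1
10. ~s, 1
Accessibility: 0R1
Complete open branch: countermodel on a K-frame, so not valid in K.

T, S4, S5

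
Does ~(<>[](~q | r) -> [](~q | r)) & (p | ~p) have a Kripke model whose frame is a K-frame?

Yes, satisfiable

1. ~(<>[](~q | r) -> [](~q | r)) & (p | ~p), 0
2. ~(<>[](~q | r) -> [](~q | r)), 0
3. p | ~p, 0
4. <>[](~q | r), 0
5. ~[](~q | r), 0
6. ~p, 0
7. [](~q | r), 1
8. ~(~q | r), 2
9. q, 2
10. ~r, 2
Accessibility: 0R1, 0R2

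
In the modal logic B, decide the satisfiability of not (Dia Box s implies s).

Unsatisfiable

1. not (Dia Box s implies s), u
2. Dia Box s, u   [neg-implies-rule on 1]
3. not s, u   [neg-implies-rule on 1]
4. Box s, v   [Dia-rule on 2: fresh world v, uRv]
5. s, u   [Box-rule on 4 via vRu]
Accessibility: uRu, uRv, vRu, vRv
Branch closes: s and not s both at u.
Every branch closes; the branch above is one of them.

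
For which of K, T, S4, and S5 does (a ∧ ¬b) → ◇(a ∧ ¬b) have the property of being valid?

T, S4, S5

K-tableau for the negation ¬((a ∧ ¬b) → ◇(a ∧ ¬b)):
1. ¬((a ∧ ¬b) → ◇(a ∧ ¬b)), u
2. a ∧ ¬b, u
3. ¬◇(a ∧ ¬b), u
4. a, u
5. ¬b, u
Complete open branch: countermodel on a K-frame, so not valid in K.
T-tableau for the negation ¬((a ∧ ¬b) → ◇(a ∧ ¬b)):
1. ¬((a ∧ ¬b) → ◇(a ∧ ¬b)), u
2. a ∧ ¬b, u
3. ¬◇(a ∧ ¬b), u
4. a, u
5. ¬b, u
6. ¬(a ∧ ¬b), u
7. b, u
Accessibility: uRu
Branch closes: b and ¬b both at u.
Every branch closes (one shown): valid in T, hence also in S4, S5 (every theorem of T is a theorem of S4 and S5).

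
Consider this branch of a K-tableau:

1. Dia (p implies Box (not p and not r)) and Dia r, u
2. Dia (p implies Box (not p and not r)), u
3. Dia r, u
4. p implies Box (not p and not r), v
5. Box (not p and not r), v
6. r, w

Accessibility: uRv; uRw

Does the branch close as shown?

There is no literal clash: for every atom and world, at most one sign appears.

Open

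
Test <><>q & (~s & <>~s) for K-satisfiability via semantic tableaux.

1. <><>q & (~s & <>~s), 0
2. <><>q, 0
3. ~s & <>~s, 0
4. ~s, 0
5. <>~s, 0
6. <>q, 1
7. ~s, 2
8. q, 3
Accessibility: 0R1, 0R2, 1R3

Satisfiable (open branch found)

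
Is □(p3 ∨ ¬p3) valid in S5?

Valid

Tableau for the negation ¬□(p3 ∨ ¬p3):
1. ¬□(p3 ∨ ¬p3), u
2. ¬(p3 ∨ ¬p3), v
3. ¬p3, v
4. p3, v
Accessibility: uRu, uRv, vRu, vRv
Branch closes: p3 and ¬p3 both at v.
Every branch of the negation's tableau closes; the branch above is one of them.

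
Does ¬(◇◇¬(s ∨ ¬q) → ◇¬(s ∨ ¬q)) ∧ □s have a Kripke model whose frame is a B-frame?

Satisfiable (open branch found)

1. ¬(◇◇¬(s ∨ ¬q) → ◇¬(s ∨ ¬q)) ∧ □s, u
2. ¬(◇◇¬(s ∨ ¬q) → ◇¬(s ∨ ¬q)), u
3. □s, u
4. ◇◇¬(s ∨ ¬q), u
5. ¬◇¬(s ∨ ¬q), u
6. s, u
7. s ∨ ¬q, u
8. ¬q, u
9. ◇¬(s ∨ ¬q), v
10. s, v
11. s ∨ ¬q, v
12. ¬q, v
13. ¬(s ∨ ¬q), w
14. ¬s, w
15. q, w
Accessibility: uRu, uRv, vRu, vRv, vRw, wRv, wRw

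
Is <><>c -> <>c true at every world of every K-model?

No, not valid

Tableau for the negation ~(<><>c -> <>c):
1. ~(<><>c -> <>c), 0
2. <><>c, 0
3. ~<>c, 0
4. <>c, 1
5. ~c, 1
6. c, 2
Accessibility: 0R1, 1R2
The negation has an open branch (countermodel exists).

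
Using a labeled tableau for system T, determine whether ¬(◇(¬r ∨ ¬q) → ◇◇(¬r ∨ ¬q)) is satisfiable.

1. ¬(◇(¬r ∨ ¬q) → ◇◇(¬r ∨ ¬q)), u
2. ◇(¬r ∨ ¬q), u
3. ¬◇◇(¬r ∨ ¬q), u
4. ¬◇(¬r ∨ ¬q), u
5. ¬(¬r ∨ ¬q), u
6. r, u
7. q, u
8. ¬r ∨ ¬q, v
9. ¬◇(¬r ∨ ¬q), v
10. ¬(¬r ∨ ¬q), v
11. r, v
12. q, v
13. ¬q, v
Accessibility: uRu, uRv, vRv
Branch closes: q and ¬q both at v.
(One branch shown.) All branches close.

Unsatisfiable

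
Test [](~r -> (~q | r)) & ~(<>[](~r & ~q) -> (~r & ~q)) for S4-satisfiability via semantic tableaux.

1. [](~r -> (~q | r)) & ~(<>[](~r & ~q) -> (~r & ~q)), 0
2. [](~r -> (~q | r)), 0   [&-rule on 1]
3. ~(<>[](~r & ~q) -> (~r & ~q)), 0   [&-rule on 1]
4. <>[](~r & ~q), 0   [~->-rule on 3]
5. ~(~r & ~q), 0   [~->-rule on 3]
6. ~r -> (~q | r), 0   [[]-rule on 2 via 0R0]
7. q, 0   [~&-rule on 5 (branches; this branch)]
8. ~q | r, 0   [->-rule on 6 (branches; this branch)]
9. r, 0   [|-rule on 8 (branches; this branch)]
10. [](~r & ~q), 1   [<>-rule on 4: fresh world 1, 0R1]
11. ~r -> (~q | r), 1   [[]-rule on 2 via 0R1]
12. ~r & ~q, 1   [[]-rule on 10 via 1R1]
13. ~r, 1   [&-rule on 12]
14. ~q, 1   [&-rule on 12]
15. ~q | r, 1   [->-rule on 11 (branches; this branch)]
Accessibility: 0R0, 0R1, 1R1

Satisfiable (open branch found)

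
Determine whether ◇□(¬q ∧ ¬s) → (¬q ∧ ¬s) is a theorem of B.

Tableau for the negation ¬(◇□(¬q ∧ ¬s) → (¬q ∧ ¬s)):
1. ¬(◇□(¬q ∧ ¬s) → (¬q ∧ ¬s)), w0
2. ◇□(¬q ∧ ¬s), w0
3. ¬(¬q ∧ ¬s), w0
4. s, w0
5. □(¬q ∧ ¬s), w1
6. ¬q ∧ ¬s, w0
7. ¬q, w0
8. ¬s, w0
Accessibility: w0Rw0, w0Rw1, w1Rw0, w1Rw1
Branch closes: s and ¬s both at w0.
All branches of the negation close; one closing branch shown above.

Yes, valid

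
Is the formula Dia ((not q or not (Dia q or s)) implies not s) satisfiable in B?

1. Dia ((not q or not (Dia q or s)) implies not s), u
2. (not q or not (Dia q or s)) implies not s, v   [Dia-rule on 1: fresh world v, uRv]
3. not s, v   [implies-rule on 2 (branches; this branch)]
Accessibility: uRu, uRv, vRu, vRv

Satisfiable (open branch found)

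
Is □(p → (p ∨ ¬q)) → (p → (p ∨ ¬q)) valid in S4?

Tableau for the negation ¬(□(p → (p ∨ ¬q)) → (p → (p ∨ ¬q))):
1. ¬(□(p → (p ∨ ¬q)) → (p → (p ∨ ¬q))), 0
2. □(p → (p ∨ ¬q)), 0
3. ¬(p → (p ∨ ¬q)), 0
4. p, 0
5. ¬(p ∨ ¬q), 0
6. ¬p, 0
7. q, 0
Accessibility: 0R0
Branch closes: p and ¬p both at 0.
All branches of the negation close; one closing branch shown above.

Yes, valid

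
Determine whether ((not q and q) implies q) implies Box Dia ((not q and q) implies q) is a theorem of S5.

Tableau for the negation not (((not q and q) implies q) implies Box Dia ((not q and q) implies q)):
1. not (((not q and q) implies q) implies Box Dia ((not q and q) implies q)), w0
2. (not q and q) implies q, w0
3. not Box Dia ((not q and q) implies q), w0
4. not (not q and q), w0
5. not q, w0
6. not Dia ((not q and q) implies q), w1
7. not ((not q and q) implies q), w0
8. not q and q, w0
9. q, w0
Accessibility: w0Rw0, w0Rw1, w1Rw0, w1Rw1
Branch closes: q and not q both at w0.
Every branch of the negation's tableau closes; the branch above is one of them.

Valid in S5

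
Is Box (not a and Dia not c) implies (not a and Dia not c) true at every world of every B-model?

Valid

Tableau for the negation not (Box (not a and Dia not c) implies (not a and Dia not c)):
1. not (Box (not a and Dia not c) implies (not a and Dia not c)), u
2. Box (not a and Dia not c), u
3. not (not a and Dia not c), u
4. not a and Dia not c, u
5. not a, u
6. Dia not c, u
7. not Dia not c, u
8. c, u
9. not c, v
10. not a and Dia not c, v
11. not a, v
12. Dia not c, v
13. c, v
Accessibility: uRu, uRv, vRu, vRv
Branch closes: c and not c both at v.
Every branch of the negation's tableau closes; the branch above is one of them.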